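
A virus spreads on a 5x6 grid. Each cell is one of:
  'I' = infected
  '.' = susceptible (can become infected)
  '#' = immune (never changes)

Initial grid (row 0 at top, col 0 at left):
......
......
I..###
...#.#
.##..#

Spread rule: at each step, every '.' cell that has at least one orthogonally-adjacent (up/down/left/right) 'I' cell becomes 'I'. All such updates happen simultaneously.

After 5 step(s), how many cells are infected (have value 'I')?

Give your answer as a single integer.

Answer: 16

Derivation:
Step 0 (initial): 1 infected
Step 1: +3 new -> 4 infected
Step 2: +5 new -> 9 infected
Step 3: +3 new -> 12 infected
Step 4: +2 new -> 14 infected
Step 5: +2 new -> 16 infected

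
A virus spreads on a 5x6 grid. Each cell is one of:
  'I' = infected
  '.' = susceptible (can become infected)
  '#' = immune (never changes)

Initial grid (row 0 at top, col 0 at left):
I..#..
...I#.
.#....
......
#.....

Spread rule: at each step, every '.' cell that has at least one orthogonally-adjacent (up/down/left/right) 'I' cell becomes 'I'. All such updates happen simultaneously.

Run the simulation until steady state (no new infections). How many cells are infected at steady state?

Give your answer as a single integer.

Step 0 (initial): 2 infected
Step 1: +4 new -> 6 infected
Step 2: +6 new -> 12 infected
Step 3: +5 new -> 17 infected
Step 4: +5 new -> 22 infected
Step 5: +3 new -> 25 infected
Step 6: +1 new -> 26 infected
Step 7: +0 new -> 26 infected

Answer: 26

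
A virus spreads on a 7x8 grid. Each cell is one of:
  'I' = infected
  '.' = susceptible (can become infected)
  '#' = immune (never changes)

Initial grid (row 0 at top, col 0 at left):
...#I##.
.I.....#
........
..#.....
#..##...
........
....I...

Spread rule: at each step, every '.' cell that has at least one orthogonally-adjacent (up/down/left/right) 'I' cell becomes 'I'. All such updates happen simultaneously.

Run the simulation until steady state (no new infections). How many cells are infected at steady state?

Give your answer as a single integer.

Answer: 47

Derivation:
Step 0 (initial): 3 infected
Step 1: +8 new -> 11 infected
Step 2: +12 new -> 23 infected
Step 3: +11 new -> 34 infected
Step 4: +8 new -> 42 infected
Step 5: +4 new -> 46 infected
Step 6: +1 new -> 47 infected
Step 7: +0 new -> 47 infected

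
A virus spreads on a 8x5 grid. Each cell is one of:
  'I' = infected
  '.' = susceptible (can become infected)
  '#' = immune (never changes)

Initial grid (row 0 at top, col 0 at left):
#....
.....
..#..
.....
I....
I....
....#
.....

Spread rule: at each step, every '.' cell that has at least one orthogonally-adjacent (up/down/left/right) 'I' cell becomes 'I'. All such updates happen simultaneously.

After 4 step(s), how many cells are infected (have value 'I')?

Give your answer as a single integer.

Step 0 (initial): 2 infected
Step 1: +4 new -> 6 infected
Step 2: +6 new -> 12 infected
Step 3: +7 new -> 19 infected
Step 4: +6 new -> 25 infected

Answer: 25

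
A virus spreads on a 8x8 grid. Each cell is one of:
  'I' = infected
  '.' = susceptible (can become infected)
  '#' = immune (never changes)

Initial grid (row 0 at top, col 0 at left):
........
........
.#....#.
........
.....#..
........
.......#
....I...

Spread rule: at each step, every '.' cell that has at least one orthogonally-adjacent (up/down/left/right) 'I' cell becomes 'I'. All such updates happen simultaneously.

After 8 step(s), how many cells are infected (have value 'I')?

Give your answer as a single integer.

Answer: 51

Derivation:
Step 0 (initial): 1 infected
Step 1: +3 new -> 4 infected
Step 2: +5 new -> 9 infected
Step 3: +7 new -> 16 infected
Step 4: +6 new -> 22 infected
Step 5: +8 new -> 30 infected
Step 6: +8 new -> 38 infected
Step 7: +7 new -> 45 infected
Step 8: +6 new -> 51 infected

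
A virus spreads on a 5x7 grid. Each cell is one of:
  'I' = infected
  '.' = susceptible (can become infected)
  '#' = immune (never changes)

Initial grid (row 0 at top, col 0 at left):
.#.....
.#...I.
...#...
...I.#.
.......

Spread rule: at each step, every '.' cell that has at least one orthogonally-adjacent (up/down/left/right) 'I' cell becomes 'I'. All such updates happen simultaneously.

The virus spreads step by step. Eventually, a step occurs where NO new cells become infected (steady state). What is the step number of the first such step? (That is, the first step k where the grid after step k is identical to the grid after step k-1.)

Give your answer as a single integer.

Step 0 (initial): 2 infected
Step 1: +7 new -> 9 infected
Step 2: +9 new -> 18 infected
Step 3: +7 new -> 25 infected
Step 4: +4 new -> 29 infected
Step 5: +1 new -> 30 infected
Step 6: +1 new -> 31 infected
Step 7: +0 new -> 31 infected

Answer: 7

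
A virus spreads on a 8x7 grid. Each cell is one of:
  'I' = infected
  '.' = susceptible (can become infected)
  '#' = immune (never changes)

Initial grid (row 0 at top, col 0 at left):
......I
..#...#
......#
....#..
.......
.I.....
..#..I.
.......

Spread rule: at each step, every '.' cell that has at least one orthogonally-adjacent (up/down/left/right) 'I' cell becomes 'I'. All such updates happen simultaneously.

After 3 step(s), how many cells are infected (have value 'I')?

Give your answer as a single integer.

Step 0 (initial): 3 infected
Step 1: +9 new -> 12 infected
Step 2: +14 new -> 26 infected
Step 3: +13 new -> 39 infected

Answer: 39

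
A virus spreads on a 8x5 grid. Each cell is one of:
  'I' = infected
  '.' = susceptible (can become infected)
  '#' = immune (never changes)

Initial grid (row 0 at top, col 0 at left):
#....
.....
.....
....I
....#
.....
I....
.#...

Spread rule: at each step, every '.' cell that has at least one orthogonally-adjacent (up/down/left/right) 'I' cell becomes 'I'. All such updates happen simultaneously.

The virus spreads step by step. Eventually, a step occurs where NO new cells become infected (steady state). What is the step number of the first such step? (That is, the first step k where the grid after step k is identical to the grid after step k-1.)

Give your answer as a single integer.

Answer: 7

Derivation:
Step 0 (initial): 2 infected
Step 1: +5 new -> 7 infected
Step 2: +7 new -> 14 infected
Step 3: +11 new -> 25 infected
Step 4: +7 new -> 32 infected
Step 5: +4 new -> 36 infected
Step 6: +1 new -> 37 infected
Step 7: +0 new -> 37 infected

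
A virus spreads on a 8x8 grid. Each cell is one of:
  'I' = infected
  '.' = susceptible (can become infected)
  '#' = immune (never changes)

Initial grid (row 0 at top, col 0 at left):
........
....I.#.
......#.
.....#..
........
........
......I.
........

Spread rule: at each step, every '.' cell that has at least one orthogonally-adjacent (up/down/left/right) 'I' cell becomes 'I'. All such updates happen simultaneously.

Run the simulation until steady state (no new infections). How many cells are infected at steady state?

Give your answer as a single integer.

Answer: 61

Derivation:
Step 0 (initial): 2 infected
Step 1: +8 new -> 10 infected
Step 2: +12 new -> 22 infected
Step 3: +12 new -> 34 infected
Step 4: +10 new -> 44 infected
Step 5: +9 new -> 53 infected
Step 6: +5 new -> 58 infected
Step 7: +3 new -> 61 infected
Step 8: +0 new -> 61 infected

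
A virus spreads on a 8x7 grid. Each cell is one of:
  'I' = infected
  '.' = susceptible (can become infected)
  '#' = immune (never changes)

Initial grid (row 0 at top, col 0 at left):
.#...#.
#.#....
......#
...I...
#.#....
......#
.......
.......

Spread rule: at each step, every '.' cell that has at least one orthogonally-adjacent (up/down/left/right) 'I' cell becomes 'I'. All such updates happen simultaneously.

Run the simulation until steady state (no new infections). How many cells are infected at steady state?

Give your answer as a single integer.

Answer: 47

Derivation:
Step 0 (initial): 1 infected
Step 1: +4 new -> 5 infected
Step 2: +7 new -> 12 infected
Step 3: +11 new -> 23 infected
Step 4: +11 new -> 34 infected
Step 5: +6 new -> 40 infected
Step 6: +5 new -> 45 infected
Step 7: +2 new -> 47 infected
Step 8: +0 new -> 47 infected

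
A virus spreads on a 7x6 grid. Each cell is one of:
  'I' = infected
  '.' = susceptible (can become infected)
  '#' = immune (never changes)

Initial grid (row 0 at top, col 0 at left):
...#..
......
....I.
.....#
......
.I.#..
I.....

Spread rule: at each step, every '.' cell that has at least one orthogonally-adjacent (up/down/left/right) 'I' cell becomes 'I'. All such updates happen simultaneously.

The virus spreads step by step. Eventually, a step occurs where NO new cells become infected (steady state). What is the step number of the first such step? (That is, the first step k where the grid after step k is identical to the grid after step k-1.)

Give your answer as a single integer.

Answer: 7

Derivation:
Step 0 (initial): 3 infected
Step 1: +8 new -> 11 infected
Step 2: +10 new -> 21 infected
Step 3: +9 new -> 30 infected
Step 4: +5 new -> 35 infected
Step 5: +3 new -> 38 infected
Step 6: +1 new -> 39 infected
Step 7: +0 new -> 39 infected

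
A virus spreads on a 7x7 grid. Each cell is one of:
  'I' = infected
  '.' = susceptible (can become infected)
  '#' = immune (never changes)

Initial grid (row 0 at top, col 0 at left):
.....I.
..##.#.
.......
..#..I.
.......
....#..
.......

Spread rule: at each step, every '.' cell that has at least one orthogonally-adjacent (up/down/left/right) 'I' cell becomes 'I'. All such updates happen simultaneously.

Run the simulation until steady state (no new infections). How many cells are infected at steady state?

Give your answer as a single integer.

Answer: 44

Derivation:
Step 0 (initial): 2 infected
Step 1: +6 new -> 8 infected
Step 2: +9 new -> 17 infected
Step 3: +5 new -> 22 infected
Step 4: +6 new -> 28 infected
Step 5: +6 new -> 34 infected
Step 6: +6 new -> 40 infected
Step 7: +3 new -> 43 infected
Step 8: +1 new -> 44 infected
Step 9: +0 new -> 44 infected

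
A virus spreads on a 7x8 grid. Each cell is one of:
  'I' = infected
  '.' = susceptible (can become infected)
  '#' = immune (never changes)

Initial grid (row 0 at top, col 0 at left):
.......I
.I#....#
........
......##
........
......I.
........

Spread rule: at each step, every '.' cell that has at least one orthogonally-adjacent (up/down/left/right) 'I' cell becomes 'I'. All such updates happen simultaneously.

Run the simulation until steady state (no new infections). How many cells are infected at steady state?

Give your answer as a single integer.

Answer: 52

Derivation:
Step 0 (initial): 3 infected
Step 1: +8 new -> 11 infected
Step 2: +12 new -> 23 infected
Step 3: +12 new -> 35 infected
Step 4: +13 new -> 48 infected
Step 5: +3 new -> 51 infected
Step 6: +1 new -> 52 infected
Step 7: +0 new -> 52 infected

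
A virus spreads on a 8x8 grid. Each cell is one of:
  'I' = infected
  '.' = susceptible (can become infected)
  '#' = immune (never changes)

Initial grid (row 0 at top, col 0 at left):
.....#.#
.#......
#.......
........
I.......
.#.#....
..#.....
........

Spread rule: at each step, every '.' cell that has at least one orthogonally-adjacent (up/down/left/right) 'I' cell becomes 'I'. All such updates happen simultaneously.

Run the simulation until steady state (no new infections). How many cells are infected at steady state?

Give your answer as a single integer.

Answer: 57

Derivation:
Step 0 (initial): 1 infected
Step 1: +3 new -> 4 infected
Step 2: +3 new -> 7 infected
Step 3: +6 new -> 13 infected
Step 4: +4 new -> 17 infected
Step 5: +6 new -> 23 infected
Step 6: +8 new -> 31 infected
Step 7: +10 new -> 41 infected
Step 8: +8 new -> 49 infected
Step 9: +5 new -> 54 infected
Step 10: +3 new -> 57 infected
Step 11: +0 new -> 57 infected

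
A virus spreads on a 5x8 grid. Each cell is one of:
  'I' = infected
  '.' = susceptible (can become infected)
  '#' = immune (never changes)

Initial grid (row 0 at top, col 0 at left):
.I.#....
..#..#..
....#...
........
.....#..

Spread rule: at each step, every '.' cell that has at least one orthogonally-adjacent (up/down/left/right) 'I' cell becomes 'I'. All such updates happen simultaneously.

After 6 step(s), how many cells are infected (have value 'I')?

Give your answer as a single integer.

Step 0 (initial): 1 infected
Step 1: +3 new -> 4 infected
Step 2: +2 new -> 6 infected
Step 3: +3 new -> 9 infected
Step 4: +4 new -> 13 infected
Step 5: +4 new -> 17 infected
Step 6: +3 new -> 20 infected

Answer: 20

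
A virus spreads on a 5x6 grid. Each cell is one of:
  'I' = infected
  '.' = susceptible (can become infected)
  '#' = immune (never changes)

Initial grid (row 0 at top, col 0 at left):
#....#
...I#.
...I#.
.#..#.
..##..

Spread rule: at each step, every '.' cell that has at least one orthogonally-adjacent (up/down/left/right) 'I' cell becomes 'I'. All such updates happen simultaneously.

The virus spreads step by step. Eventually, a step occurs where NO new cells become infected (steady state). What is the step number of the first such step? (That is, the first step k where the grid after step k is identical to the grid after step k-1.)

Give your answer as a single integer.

Answer: 7

Derivation:
Step 0 (initial): 2 infected
Step 1: +4 new -> 6 infected
Step 2: +5 new -> 11 infected
Step 3: +3 new -> 14 infected
Step 4: +1 new -> 15 infected
Step 5: +1 new -> 16 infected
Step 6: +1 new -> 17 infected
Step 7: +0 new -> 17 infected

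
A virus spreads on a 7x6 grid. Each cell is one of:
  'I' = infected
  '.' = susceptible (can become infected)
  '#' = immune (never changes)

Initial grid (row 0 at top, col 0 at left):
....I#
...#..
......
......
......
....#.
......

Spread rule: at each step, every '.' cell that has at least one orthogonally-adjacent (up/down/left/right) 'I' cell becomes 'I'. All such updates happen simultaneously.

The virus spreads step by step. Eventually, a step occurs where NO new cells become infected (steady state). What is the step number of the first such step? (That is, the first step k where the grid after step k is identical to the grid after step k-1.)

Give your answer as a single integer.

Answer: 11

Derivation:
Step 0 (initial): 1 infected
Step 1: +2 new -> 3 infected
Step 2: +3 new -> 6 infected
Step 3: +5 new -> 11 infected
Step 4: +6 new -> 17 infected
Step 5: +5 new -> 22 infected
Step 6: +5 new -> 27 infected
Step 7: +5 new -> 32 infected
Step 8: +4 new -> 36 infected
Step 9: +2 new -> 38 infected
Step 10: +1 new -> 39 infected
Step 11: +0 new -> 39 infected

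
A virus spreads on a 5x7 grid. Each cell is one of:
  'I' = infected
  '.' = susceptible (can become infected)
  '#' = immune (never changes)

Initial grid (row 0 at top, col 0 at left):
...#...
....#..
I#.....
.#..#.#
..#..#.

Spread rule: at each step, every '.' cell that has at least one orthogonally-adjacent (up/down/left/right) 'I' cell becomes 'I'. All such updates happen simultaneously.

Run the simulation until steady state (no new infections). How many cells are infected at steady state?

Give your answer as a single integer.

Answer: 26

Derivation:
Step 0 (initial): 1 infected
Step 1: +2 new -> 3 infected
Step 2: +3 new -> 6 infected
Step 3: +3 new -> 9 infected
Step 4: +3 new -> 12 infected
Step 5: +2 new -> 14 infected
Step 6: +2 new -> 16 infected
Step 7: +2 new -> 18 infected
Step 8: +4 new -> 22 infected
Step 9: +2 new -> 24 infected
Step 10: +2 new -> 26 infected
Step 11: +0 new -> 26 infected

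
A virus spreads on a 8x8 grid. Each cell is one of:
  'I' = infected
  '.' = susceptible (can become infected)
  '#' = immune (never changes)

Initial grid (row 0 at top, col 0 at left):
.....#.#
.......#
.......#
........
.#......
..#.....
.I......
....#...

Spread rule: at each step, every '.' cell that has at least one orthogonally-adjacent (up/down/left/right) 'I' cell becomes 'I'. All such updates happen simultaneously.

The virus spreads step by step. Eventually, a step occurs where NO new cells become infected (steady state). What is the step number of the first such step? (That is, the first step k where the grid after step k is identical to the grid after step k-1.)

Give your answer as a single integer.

Step 0 (initial): 1 infected
Step 1: +4 new -> 5 infected
Step 2: +4 new -> 9 infected
Step 3: +4 new -> 13 infected
Step 4: +4 new -> 17 infected
Step 5: +8 new -> 25 infected
Step 6: +9 new -> 34 infected
Step 7: +9 new -> 43 infected
Step 8: +7 new -> 50 infected
Step 9: +5 new -> 55 infected
Step 10: +1 new -> 56 infected
Step 11: +1 new -> 57 infected
Step 12: +0 new -> 57 infected

Answer: 12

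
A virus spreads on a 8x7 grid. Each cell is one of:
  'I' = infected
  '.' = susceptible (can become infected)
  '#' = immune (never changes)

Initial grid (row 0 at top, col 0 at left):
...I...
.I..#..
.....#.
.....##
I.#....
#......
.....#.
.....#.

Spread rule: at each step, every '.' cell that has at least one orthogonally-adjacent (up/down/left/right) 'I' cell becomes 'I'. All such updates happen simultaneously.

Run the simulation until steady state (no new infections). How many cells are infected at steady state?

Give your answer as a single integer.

Answer: 48

Derivation:
Step 0 (initial): 3 infected
Step 1: +9 new -> 12 infected
Step 2: +7 new -> 19 infected
Step 3: +7 new -> 26 infected
Step 4: +7 new -> 33 infected
Step 5: +6 new -> 39 infected
Step 6: +4 new -> 43 infected
Step 7: +3 new -> 46 infected
Step 8: +1 new -> 47 infected
Step 9: +1 new -> 48 infected
Step 10: +0 new -> 48 infected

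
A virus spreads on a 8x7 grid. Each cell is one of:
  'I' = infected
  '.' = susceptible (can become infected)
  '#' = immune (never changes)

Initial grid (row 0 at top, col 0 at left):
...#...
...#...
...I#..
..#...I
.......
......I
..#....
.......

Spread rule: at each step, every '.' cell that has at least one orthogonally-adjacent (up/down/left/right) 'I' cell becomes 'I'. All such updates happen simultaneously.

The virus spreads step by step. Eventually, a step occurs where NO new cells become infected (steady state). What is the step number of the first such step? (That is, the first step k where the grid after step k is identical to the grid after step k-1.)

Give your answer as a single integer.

Answer: 9

Derivation:
Step 0 (initial): 3 infected
Step 1: +7 new -> 10 infected
Step 2: +10 new -> 20 infected
Step 3: +11 new -> 31 infected
Step 4: +9 new -> 40 infected
Step 5: +5 new -> 45 infected
Step 6: +3 new -> 48 infected
Step 7: +2 new -> 50 infected
Step 8: +1 new -> 51 infected
Step 9: +0 new -> 51 infected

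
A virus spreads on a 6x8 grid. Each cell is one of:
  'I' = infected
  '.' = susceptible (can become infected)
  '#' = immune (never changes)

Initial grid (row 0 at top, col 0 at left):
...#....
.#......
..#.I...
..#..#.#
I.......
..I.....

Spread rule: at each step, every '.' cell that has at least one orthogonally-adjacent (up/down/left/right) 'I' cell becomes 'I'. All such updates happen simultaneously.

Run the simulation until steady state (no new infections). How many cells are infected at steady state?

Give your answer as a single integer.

Step 0 (initial): 3 infected
Step 1: +10 new -> 13 infected
Step 2: +10 new -> 23 infected
Step 3: +9 new -> 32 infected
Step 4: +6 new -> 38 infected
Step 5: +4 new -> 42 infected
Step 6: +0 new -> 42 infected

Answer: 42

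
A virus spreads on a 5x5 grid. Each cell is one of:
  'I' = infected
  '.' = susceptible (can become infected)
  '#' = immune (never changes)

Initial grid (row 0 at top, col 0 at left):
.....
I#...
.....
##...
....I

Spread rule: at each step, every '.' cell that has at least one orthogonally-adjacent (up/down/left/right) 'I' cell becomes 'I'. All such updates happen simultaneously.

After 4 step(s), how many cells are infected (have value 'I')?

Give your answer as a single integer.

Answer: 22

Derivation:
Step 0 (initial): 2 infected
Step 1: +4 new -> 6 infected
Step 2: +5 new -> 11 infected
Step 3: +6 new -> 17 infected
Step 4: +5 new -> 22 infected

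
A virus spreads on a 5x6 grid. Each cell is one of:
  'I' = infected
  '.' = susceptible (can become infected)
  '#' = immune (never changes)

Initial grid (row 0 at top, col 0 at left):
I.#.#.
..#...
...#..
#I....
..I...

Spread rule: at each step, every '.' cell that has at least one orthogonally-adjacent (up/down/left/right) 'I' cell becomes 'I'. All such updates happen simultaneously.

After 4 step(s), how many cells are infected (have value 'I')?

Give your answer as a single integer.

Step 0 (initial): 3 infected
Step 1: +6 new -> 9 infected
Step 2: +6 new -> 15 infected
Step 3: +2 new -> 17 infected
Step 4: +2 new -> 19 infected

Answer: 19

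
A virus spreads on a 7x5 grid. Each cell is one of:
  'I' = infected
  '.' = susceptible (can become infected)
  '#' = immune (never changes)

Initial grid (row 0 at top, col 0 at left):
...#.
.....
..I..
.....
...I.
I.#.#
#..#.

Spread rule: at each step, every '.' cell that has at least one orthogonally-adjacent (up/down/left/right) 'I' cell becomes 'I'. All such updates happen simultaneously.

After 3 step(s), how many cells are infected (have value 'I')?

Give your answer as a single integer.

Step 0 (initial): 3 infected
Step 1: +10 new -> 13 infected
Step 2: +10 new -> 23 infected
Step 3: +4 new -> 27 infected

Answer: 27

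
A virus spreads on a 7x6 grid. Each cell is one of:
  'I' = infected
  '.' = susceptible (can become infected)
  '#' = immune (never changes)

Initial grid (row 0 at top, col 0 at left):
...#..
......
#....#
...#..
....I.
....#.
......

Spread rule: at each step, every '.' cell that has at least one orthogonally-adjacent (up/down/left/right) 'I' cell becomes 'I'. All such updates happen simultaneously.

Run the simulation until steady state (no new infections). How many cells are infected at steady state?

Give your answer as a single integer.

Step 0 (initial): 1 infected
Step 1: +3 new -> 4 infected
Step 2: +5 new -> 9 infected
Step 3: +7 new -> 16 infected
Step 4: +9 new -> 25 infected
Step 5: +6 new -> 31 infected
Step 6: +3 new -> 34 infected
Step 7: +2 new -> 36 infected
Step 8: +1 new -> 37 infected
Step 9: +0 new -> 37 infected

Answer: 37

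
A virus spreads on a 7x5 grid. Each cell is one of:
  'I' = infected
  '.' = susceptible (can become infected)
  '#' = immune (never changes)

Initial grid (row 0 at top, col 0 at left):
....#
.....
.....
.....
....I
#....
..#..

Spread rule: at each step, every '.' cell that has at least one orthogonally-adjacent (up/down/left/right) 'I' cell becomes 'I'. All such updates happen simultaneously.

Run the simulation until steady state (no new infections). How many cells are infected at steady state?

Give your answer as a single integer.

Step 0 (initial): 1 infected
Step 1: +3 new -> 4 infected
Step 2: +5 new -> 9 infected
Step 3: +6 new -> 15 infected
Step 4: +5 new -> 20 infected
Step 5: +5 new -> 25 infected
Step 6: +4 new -> 29 infected
Step 7: +2 new -> 31 infected
Step 8: +1 new -> 32 infected
Step 9: +0 new -> 32 infected

Answer: 32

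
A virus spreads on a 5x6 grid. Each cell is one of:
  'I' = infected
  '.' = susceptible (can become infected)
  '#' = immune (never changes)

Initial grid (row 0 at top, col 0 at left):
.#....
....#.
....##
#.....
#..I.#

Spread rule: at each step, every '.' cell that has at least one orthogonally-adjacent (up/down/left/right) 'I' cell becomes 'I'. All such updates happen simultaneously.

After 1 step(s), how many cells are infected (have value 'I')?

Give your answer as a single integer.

Answer: 4

Derivation:
Step 0 (initial): 1 infected
Step 1: +3 new -> 4 infected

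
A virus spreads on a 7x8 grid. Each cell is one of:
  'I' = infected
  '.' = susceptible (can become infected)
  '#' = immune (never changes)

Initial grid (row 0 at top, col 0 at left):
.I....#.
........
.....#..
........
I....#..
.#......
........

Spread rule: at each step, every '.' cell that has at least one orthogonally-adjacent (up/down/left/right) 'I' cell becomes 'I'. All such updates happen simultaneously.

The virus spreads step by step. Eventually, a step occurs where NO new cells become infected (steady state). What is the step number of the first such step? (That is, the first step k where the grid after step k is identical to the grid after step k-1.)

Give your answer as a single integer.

Step 0 (initial): 2 infected
Step 1: +6 new -> 8 infected
Step 2: +8 new -> 16 infected
Step 3: +7 new -> 23 infected
Step 4: +7 new -> 30 infected
Step 5: +5 new -> 35 infected
Step 6: +4 new -> 39 infected
Step 7: +5 new -> 44 infected
Step 8: +6 new -> 50 infected
Step 9: +2 new -> 52 infected
Step 10: +0 new -> 52 infected

Answer: 10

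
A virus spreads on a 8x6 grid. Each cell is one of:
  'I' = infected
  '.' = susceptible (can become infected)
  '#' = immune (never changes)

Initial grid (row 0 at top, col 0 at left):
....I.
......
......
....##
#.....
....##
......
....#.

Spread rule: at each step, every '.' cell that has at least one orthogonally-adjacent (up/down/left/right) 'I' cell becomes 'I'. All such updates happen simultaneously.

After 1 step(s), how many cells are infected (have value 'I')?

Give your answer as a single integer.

Step 0 (initial): 1 infected
Step 1: +3 new -> 4 infected

Answer: 4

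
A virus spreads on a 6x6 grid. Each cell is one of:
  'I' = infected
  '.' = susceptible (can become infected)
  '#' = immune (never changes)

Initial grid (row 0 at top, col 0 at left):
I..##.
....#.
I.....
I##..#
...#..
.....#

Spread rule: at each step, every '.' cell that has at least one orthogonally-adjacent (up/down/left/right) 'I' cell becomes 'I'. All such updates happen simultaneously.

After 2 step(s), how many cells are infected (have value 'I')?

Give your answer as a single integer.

Answer: 12

Derivation:
Step 0 (initial): 3 infected
Step 1: +4 new -> 7 infected
Step 2: +5 new -> 12 infected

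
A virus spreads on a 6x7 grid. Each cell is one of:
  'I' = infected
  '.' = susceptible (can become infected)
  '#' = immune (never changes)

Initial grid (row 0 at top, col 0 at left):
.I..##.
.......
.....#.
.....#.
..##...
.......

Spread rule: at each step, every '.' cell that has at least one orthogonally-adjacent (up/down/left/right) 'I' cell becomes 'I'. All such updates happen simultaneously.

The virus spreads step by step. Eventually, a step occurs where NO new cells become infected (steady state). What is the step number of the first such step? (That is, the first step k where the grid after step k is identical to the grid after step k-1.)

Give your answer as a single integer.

Step 0 (initial): 1 infected
Step 1: +3 new -> 4 infected
Step 2: +4 new -> 8 infected
Step 3: +4 new -> 12 infected
Step 4: +5 new -> 17 infected
Step 5: +5 new -> 22 infected
Step 6: +4 new -> 26 infected
Step 7: +4 new -> 30 infected
Step 8: +3 new -> 33 infected
Step 9: +2 new -> 35 infected
Step 10: +1 new -> 36 infected
Step 11: +0 new -> 36 infected

Answer: 11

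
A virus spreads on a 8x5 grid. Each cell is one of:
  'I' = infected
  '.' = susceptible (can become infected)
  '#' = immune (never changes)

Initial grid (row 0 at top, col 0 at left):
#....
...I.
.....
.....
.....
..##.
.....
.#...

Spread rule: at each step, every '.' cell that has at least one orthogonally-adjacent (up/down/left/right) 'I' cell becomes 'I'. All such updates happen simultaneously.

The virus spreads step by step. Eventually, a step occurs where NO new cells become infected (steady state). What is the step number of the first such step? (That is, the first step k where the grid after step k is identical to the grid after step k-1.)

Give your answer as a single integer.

Answer: 10

Derivation:
Step 0 (initial): 1 infected
Step 1: +4 new -> 5 infected
Step 2: +6 new -> 11 infected
Step 3: +6 new -> 17 infected
Step 4: +4 new -> 21 infected
Step 5: +3 new -> 24 infected
Step 6: +3 new -> 27 infected
Step 7: +4 new -> 31 infected
Step 8: +3 new -> 34 infected
Step 9: +2 new -> 36 infected
Step 10: +0 new -> 36 infected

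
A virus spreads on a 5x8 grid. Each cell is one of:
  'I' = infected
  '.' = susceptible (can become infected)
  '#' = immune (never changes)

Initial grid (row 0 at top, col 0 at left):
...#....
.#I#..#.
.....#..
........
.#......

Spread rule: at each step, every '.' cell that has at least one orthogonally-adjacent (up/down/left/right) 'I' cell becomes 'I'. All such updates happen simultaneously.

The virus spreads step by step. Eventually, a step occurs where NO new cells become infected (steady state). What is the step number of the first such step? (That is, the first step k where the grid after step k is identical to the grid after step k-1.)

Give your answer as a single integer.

Answer: 10

Derivation:
Step 0 (initial): 1 infected
Step 1: +2 new -> 3 infected
Step 2: +4 new -> 7 infected
Step 3: +6 new -> 13 infected
Step 4: +5 new -> 18 infected
Step 5: +5 new -> 23 infected
Step 6: +3 new -> 26 infected
Step 7: +4 new -> 30 infected
Step 8: +3 new -> 33 infected
Step 9: +1 new -> 34 infected
Step 10: +0 new -> 34 infected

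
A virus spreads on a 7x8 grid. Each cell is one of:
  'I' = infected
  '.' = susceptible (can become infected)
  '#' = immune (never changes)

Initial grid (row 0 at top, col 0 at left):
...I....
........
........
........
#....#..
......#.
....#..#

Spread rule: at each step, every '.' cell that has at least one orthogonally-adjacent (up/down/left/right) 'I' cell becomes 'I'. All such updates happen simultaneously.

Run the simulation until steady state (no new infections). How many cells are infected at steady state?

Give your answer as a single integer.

Step 0 (initial): 1 infected
Step 1: +3 new -> 4 infected
Step 2: +5 new -> 9 infected
Step 3: +7 new -> 16 infected
Step 4: +8 new -> 24 infected
Step 5: +8 new -> 32 infected
Step 6: +7 new -> 39 infected
Step 7: +5 new -> 44 infected
Step 8: +4 new -> 48 infected
Step 9: +3 new -> 51 infected
Step 10: +0 new -> 51 infected

Answer: 51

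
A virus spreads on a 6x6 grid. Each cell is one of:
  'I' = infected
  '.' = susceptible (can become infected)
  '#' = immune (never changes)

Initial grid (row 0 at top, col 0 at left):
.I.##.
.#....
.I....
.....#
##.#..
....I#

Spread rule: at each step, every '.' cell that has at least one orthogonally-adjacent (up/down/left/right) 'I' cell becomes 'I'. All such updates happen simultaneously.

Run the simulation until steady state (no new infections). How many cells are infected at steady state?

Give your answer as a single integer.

Answer: 28

Derivation:
Step 0 (initial): 3 infected
Step 1: +7 new -> 10 infected
Step 2: +8 new -> 18 infected
Step 3: +5 new -> 23 infected
Step 4: +3 new -> 26 infected
Step 5: +1 new -> 27 infected
Step 6: +1 new -> 28 infected
Step 7: +0 new -> 28 infected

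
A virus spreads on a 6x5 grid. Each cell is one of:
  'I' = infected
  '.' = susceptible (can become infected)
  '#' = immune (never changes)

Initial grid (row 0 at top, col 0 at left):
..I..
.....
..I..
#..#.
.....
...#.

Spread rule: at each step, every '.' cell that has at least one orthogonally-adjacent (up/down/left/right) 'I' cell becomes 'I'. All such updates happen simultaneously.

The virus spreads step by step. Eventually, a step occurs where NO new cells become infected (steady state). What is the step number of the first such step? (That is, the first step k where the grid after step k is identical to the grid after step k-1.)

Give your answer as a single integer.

Answer: 6

Derivation:
Step 0 (initial): 2 infected
Step 1: +6 new -> 8 infected
Step 2: +8 new -> 16 infected
Step 3: +6 new -> 22 infected
Step 4: +3 new -> 25 infected
Step 5: +2 new -> 27 infected
Step 6: +0 new -> 27 infected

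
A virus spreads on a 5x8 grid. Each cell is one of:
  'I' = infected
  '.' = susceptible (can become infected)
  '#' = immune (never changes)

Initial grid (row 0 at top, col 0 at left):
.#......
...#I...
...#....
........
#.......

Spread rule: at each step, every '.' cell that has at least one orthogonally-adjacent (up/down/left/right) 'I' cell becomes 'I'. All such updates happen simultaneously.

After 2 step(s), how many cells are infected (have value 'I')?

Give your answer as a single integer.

Answer: 9

Derivation:
Step 0 (initial): 1 infected
Step 1: +3 new -> 4 infected
Step 2: +5 new -> 9 infected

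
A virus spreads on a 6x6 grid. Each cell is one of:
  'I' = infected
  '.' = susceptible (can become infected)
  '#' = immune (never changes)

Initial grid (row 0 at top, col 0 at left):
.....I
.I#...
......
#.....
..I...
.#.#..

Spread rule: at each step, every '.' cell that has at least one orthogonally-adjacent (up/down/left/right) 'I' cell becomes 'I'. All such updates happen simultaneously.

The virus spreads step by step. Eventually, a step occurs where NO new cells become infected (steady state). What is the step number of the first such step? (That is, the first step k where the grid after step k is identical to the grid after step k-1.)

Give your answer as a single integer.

Step 0 (initial): 3 infected
Step 1: +9 new -> 12 infected
Step 2: +11 new -> 23 infected
Step 3: +8 new -> 31 infected
Step 4: +1 new -> 32 infected
Step 5: +0 new -> 32 infected

Answer: 5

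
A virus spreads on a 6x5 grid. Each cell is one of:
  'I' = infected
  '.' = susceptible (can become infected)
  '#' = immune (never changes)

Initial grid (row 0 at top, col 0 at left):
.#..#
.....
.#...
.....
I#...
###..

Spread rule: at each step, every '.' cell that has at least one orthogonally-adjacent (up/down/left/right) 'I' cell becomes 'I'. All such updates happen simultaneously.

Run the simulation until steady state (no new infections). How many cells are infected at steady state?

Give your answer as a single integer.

Answer: 23

Derivation:
Step 0 (initial): 1 infected
Step 1: +1 new -> 2 infected
Step 2: +2 new -> 4 infected
Step 3: +2 new -> 6 infected
Step 4: +5 new -> 11 infected
Step 5: +4 new -> 15 infected
Step 6: +5 new -> 20 infected
Step 7: +3 new -> 23 infected
Step 8: +0 new -> 23 infected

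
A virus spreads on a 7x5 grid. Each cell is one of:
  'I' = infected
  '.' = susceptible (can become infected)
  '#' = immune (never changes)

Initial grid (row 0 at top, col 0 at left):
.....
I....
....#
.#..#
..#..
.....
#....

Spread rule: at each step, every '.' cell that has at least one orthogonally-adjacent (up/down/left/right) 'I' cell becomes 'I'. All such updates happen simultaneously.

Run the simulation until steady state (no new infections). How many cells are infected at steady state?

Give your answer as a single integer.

Answer: 30

Derivation:
Step 0 (initial): 1 infected
Step 1: +3 new -> 4 infected
Step 2: +4 new -> 8 infected
Step 3: +4 new -> 12 infected
Step 4: +6 new -> 18 infected
Step 5: +3 new -> 21 infected
Step 6: +3 new -> 24 infected
Step 7: +3 new -> 27 infected
Step 8: +2 new -> 29 infected
Step 9: +1 new -> 30 infected
Step 10: +0 new -> 30 infected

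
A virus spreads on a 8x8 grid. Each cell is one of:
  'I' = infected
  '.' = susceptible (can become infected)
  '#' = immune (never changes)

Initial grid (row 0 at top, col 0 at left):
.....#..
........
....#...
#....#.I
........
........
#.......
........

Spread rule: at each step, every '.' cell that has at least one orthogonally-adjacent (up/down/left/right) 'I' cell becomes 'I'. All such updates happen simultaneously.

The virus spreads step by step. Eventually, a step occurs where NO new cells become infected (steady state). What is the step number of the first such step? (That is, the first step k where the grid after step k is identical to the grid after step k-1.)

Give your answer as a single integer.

Answer: 12

Derivation:
Step 0 (initial): 1 infected
Step 1: +3 new -> 4 infected
Step 2: +4 new -> 8 infected
Step 3: +6 new -> 14 infected
Step 4: +6 new -> 20 infected
Step 5: +6 new -> 26 infected
Step 6: +7 new -> 33 infected
Step 7: +8 new -> 41 infected
Step 8: +8 new -> 49 infected
Step 9: +6 new -> 55 infected
Step 10: +3 new -> 58 infected
Step 11: +1 new -> 59 infected
Step 12: +0 new -> 59 infected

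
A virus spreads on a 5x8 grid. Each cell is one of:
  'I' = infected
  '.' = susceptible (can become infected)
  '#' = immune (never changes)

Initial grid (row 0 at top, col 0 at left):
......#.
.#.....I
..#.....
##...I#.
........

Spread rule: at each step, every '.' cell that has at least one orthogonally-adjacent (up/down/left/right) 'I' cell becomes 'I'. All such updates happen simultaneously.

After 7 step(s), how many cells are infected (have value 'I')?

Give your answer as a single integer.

Answer: 30

Derivation:
Step 0 (initial): 2 infected
Step 1: +6 new -> 8 infected
Step 2: +7 new -> 15 infected
Step 3: +6 new -> 21 infected
Step 4: +3 new -> 24 infected
Step 5: +3 new -> 27 infected
Step 6: +2 new -> 29 infected
Step 7: +1 new -> 30 infected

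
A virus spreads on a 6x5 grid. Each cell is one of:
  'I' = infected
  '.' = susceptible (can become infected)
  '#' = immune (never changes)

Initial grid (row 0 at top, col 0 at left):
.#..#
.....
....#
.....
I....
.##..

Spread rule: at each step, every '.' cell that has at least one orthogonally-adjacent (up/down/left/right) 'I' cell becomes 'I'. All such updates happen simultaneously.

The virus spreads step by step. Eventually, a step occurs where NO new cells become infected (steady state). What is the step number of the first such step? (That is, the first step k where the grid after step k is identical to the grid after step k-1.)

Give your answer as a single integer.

Step 0 (initial): 1 infected
Step 1: +3 new -> 4 infected
Step 2: +3 new -> 7 infected
Step 3: +4 new -> 11 infected
Step 4: +6 new -> 17 infected
Step 5: +4 new -> 21 infected
Step 6: +2 new -> 23 infected
Step 7: +2 new -> 25 infected
Step 8: +0 new -> 25 infected

Answer: 8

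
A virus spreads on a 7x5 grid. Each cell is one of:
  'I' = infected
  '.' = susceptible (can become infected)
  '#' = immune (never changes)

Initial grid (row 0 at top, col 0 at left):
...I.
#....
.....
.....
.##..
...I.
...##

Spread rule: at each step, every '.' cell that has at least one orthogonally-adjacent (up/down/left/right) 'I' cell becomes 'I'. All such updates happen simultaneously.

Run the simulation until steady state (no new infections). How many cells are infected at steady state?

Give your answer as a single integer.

Answer: 30

Derivation:
Step 0 (initial): 2 infected
Step 1: +6 new -> 8 infected
Step 2: +8 new -> 16 infected
Step 3: +8 new -> 24 infected
Step 4: +4 new -> 28 infected
Step 5: +2 new -> 30 infected
Step 6: +0 new -> 30 infected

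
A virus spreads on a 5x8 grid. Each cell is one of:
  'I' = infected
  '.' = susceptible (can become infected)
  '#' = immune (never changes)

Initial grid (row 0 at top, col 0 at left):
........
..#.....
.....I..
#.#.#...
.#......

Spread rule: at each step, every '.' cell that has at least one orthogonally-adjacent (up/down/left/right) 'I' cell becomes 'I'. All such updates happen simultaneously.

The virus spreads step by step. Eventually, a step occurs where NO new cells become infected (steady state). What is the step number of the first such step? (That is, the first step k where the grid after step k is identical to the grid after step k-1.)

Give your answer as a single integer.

Answer: 8

Derivation:
Step 0 (initial): 1 infected
Step 1: +4 new -> 5 infected
Step 2: +7 new -> 12 infected
Step 3: +9 new -> 21 infected
Step 4: +5 new -> 26 infected
Step 5: +5 new -> 31 infected
Step 6: +2 new -> 33 infected
Step 7: +1 new -> 34 infected
Step 8: +0 new -> 34 infected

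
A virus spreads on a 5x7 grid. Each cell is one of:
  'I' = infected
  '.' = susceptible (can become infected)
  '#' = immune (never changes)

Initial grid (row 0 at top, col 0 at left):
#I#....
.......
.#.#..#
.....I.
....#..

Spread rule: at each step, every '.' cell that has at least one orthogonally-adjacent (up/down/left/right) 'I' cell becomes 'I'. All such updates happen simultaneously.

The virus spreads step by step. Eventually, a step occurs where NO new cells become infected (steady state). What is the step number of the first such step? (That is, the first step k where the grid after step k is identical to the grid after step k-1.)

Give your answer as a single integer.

Step 0 (initial): 2 infected
Step 1: +5 new -> 7 infected
Step 2: +6 new -> 13 infected
Step 3: +8 new -> 21 infected
Step 4: +6 new -> 27 infected
Step 5: +2 new -> 29 infected
Step 6: +0 new -> 29 infected

Answer: 6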